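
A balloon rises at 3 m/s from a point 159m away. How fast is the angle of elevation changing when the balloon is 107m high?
0.012987 rad/s

tan(θ) = y/159
sec²(θ) · dθ/dt = (1/159) · dy/dt
dθ/dt = cos²(θ)/159 · 3 = 159/(159² + 107²) · 3
dθ/dt = 0.012987 rad/s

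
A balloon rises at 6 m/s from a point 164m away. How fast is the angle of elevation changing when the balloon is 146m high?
0.02041 rad/s

tan(θ) = y/164
sec²(θ) · dθ/dt = (1/164) · dy/dt
dθ/dt = cos²(θ)/164 · 6 = 164/(164² + 146²) · 6
dθ/dt = 0.02041 rad/s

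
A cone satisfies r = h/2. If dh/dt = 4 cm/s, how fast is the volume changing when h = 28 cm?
784π cm³/s

V = (1/3)π(h/2)²h = πh³/12
dV/dt = πh²/4 · 4
At h = 28: dV/dt = 784π cm³/s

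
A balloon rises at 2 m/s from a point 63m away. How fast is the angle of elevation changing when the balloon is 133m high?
0.005818 rad/s

tan(θ) = y/63
sec²(θ) · dθ/dt = (1/63) · dy/dt
dθ/dt = cos²(θ)/63 · 2 = 63/(63² + 133²) · 2
dθ/dt = 0.005818 rad/s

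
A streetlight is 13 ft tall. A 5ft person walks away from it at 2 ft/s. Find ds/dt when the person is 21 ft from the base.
5/4 ft/s

By similar triangles: 13/(x+s) = 5/s
Solving: s = 5x/8
ds/dt = 5/8 · dx/dt = 5/8 · 2 = 5/4 ft/s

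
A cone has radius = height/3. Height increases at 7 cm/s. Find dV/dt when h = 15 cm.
175π cm³/s

V = (1/3)π(h/3)²h = πh³/27
dV/dt = πh²/9 · 7
At h = 15: dV/dt = 175π cm³/s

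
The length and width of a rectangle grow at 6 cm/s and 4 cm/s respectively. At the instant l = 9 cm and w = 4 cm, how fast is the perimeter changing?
20 cm/s

P = 2(l + w)
dP/dt = 2(dl/dt + dw/dt) = 2(6 + 4) = 20 cm/s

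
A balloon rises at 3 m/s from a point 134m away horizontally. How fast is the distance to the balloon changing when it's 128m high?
192√8585/8585 ≈ 2.072 m/s

z² = 134² + y²
z = √(134² + 128²) = 2√8585
dz/dt = y/z · dy/dt = 128/(2√8585) · 3 = 192√8585/8585 ≈ 2.072 m/s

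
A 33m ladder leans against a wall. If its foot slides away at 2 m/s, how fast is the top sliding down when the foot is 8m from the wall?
16√41/205 ≈ 0.4998 m/s

x² + y² = 33²
2x·dx/dt + 2y·dy/dt = 0
dy/dt = -x/y · dx/dt = -8/(5√41) · 2 = -16√41/205 m/s
The top is descending at 16√41/205 ≈ 0.4998 m/s.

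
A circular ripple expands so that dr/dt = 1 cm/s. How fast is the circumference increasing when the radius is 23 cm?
2π cm/s

C = 2πr
dC/dt = 2π · dr/dt = 2π · 1 = 2π cm/s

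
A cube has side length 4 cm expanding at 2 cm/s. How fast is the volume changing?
96 cm³/s

V = s³
dV/dt = 3s² · ds/dt = 3·4²·2 = 96 cm³/s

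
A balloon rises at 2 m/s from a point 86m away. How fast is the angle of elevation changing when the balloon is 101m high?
0.009774 rad/s

tan(θ) = y/86
sec²(θ) · dθ/dt = (1/86) · dy/dt
dθ/dt = cos²(θ)/86 · 2 = 86/(86² + 101²) · 2
dθ/dt = 0.009774 rad/s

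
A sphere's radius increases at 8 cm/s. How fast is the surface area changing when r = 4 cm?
256π cm²/s

S = 4πr²
dS/dt = dS/dr · dr/dt = 8πr · 8
At r = 4: dS/dt = 256π cm²/s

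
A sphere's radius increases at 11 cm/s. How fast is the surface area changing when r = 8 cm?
704π cm²/s

S = 4πr²
dS/dt = dS/dr · dr/dt = 8πr · 11
At r = 8: dS/dt = 704π cm²/s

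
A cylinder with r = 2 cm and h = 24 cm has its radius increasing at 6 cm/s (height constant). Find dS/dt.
336π cm²/s

S = 2πrh + 2πr² (lateral + bases)
dS/dt = (2πh + 4πr)·dr/dt = (2π·24 + 4π·2)·6
= 336π cm²/s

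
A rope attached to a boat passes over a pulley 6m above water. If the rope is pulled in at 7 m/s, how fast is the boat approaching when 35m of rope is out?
245√1189/1189 ≈ 7.105 m/s

rope² = x² + 6²
x = √(35² - 6²) = √1189
dx/dt = (rope/x) · d(rope)/dt = (35/√1189) · (-7) = -245√1189/1189 m/s
The boat approaches at 245√1189/1189 ≈ 7.105 m/s.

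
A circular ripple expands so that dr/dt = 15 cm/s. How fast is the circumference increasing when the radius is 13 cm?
30π cm/s

C = 2πr
dC/dt = 2π · dr/dt = 2π · 15 = 30π cm/s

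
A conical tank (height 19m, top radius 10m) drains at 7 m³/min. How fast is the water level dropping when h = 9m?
2527/(8100π) ≈ 0.0993 m/min

r/h = 10/19, so r = (10/19)h
V = (1/3)πr²h = (1/3)π((10/19)h)²h = (100/1083)πh³
dV/dh = (100/361)πh²
dh/dt = (dV/dt)/(dV/dh) = -7/((100/361)π·9²) = -2527/(8100π) m/min
The level is dropping at 2527/(8100π) ≈ 0.0993 m/min.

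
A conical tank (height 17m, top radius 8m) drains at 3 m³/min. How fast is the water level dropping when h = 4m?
867/(1024π) ≈ 0.2695 m/min

r/h = 8/17, so r = (8/17)h
V = (1/3)πr²h = (1/3)π((8/17)h)²h = (64/867)πh³
dV/dh = (64/289)πh²
dh/dt = (dV/dt)/(dV/dh) = -3/((64/289)π·4²) = -867/(1024π) m/min
The level is dropping at 867/(1024π) ≈ 0.2695 m/min.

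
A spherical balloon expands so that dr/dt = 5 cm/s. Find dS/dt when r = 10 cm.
400π cm²/s

S = 4πr²
dS/dt = dS/dr · dr/dt = 8πr · 5
At r = 10: dS/dt = 400π cm²/s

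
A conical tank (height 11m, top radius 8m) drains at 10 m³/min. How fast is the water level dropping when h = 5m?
121/(160π) ≈ 0.2407 m/min

r/h = 8/11, so r = (8/11)h
V = (1/3)πr²h = (1/3)π((8/11)h)²h = (64/363)πh³
dV/dh = (64/121)πh²
dh/dt = (dV/dt)/(dV/dh) = -10/((64/121)π·5²) = -121/(160π) m/min
The level is dropping at 121/(160π) ≈ 0.2407 m/min.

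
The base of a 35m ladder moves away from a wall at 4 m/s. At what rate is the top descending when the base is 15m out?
3√10/5 ≈ 1.897 m/s

x² + y² = 35²
2x·dx/dt + 2y·dy/dt = 0
dy/dt = -x/y · dx/dt = -15/(10√10) · 4 = -3√10/5 m/s
The top is descending at 3√10/5 ≈ 1.897 m/s.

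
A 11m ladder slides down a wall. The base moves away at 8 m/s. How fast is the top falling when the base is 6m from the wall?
48√85/85 ≈ 5.206 m/s

x² + y² = 11²
2x·dx/dt + 2y·dy/dt = 0
dy/dt = -x/y · dx/dt = -6/√85 · 8 = -48√85/85 m/s
The top is descending at 48√85/85 ≈ 5.206 m/s.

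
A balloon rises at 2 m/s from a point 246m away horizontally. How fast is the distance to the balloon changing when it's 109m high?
218√72397/72397 ≈ 0.8102 m/s

z² = 246² + y²
z = √(246² + 109²) = √72397
dz/dt = y/z · dy/dt = 109/√72397 · 2 = 218√72397/72397 ≈ 0.8102 m/s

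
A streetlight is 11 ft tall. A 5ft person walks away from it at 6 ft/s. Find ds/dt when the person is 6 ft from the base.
5 ft/s

By similar triangles: 11/(x+s) = 5/s
Solving: s = 5x/6
ds/dt = 5/6 · dx/dt = 5/6 · 6 = 5 ft/s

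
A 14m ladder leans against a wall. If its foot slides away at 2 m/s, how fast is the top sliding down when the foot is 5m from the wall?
10√19/57 ≈ 0.7647 m/s

x² + y² = 14²
2x·dx/dt + 2y·dy/dt = 0
dy/dt = -x/y · dx/dt = -5/(3√19) · 2 = -10√19/57 m/s
The top is descending at 10√19/57 ≈ 0.7647 m/s.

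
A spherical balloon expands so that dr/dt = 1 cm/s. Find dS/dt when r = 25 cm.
200π cm²/s

S = 4πr²
dS/dt = dS/dr · dr/dt = 8πr · 1
At r = 25: dS/dt = 200π cm²/s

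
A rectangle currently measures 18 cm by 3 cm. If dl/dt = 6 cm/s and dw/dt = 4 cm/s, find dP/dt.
20 cm/s

P = 2(l + w)
dP/dt = 2(dl/dt + dw/dt) = 2(6 + 4) = 20 cm/s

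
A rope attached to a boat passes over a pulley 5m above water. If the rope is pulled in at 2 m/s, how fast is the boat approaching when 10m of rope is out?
4√3/3 ≈ 2.309 m/s

rope² = x² + 5²
x = √(10² - 5²) = 5√3
dx/dt = (rope/x) · d(rope)/dt = (10/(5√3)) · (-2) = -4√3/3 m/s
The boat approaches at 4√3/3 ≈ 2.309 m/s.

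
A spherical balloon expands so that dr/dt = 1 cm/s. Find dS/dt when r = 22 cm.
176π cm²/s

S = 4πr²
dS/dt = dS/dr · dr/dt = 8πr · 1
At r = 22: dS/dt = 176π cm²/s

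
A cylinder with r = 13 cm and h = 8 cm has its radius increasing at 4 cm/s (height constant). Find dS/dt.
272π cm²/s

S = 2πrh + 2πr² (lateral + bases)
dS/dt = (2πh + 4πr)·dr/dt = (2π·8 + 4π·13)·4
= 272π cm²/s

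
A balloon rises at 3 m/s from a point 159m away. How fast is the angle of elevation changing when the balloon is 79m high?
0.015132 rad/s

tan(θ) = y/159
sec²(θ) · dθ/dt = (1/159) · dy/dt
dθ/dt = cos²(θ)/159 · 3 = 159/(159² + 79²) · 3
dθ/dt = 0.015132 rad/s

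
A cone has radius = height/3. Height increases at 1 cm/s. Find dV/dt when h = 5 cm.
25π/9 cm³/s

V = (1/3)π(h/3)²h = πh³/27
dV/dt = πh²/9 · 1
At h = 5: dV/dt = 25π/9 cm³/s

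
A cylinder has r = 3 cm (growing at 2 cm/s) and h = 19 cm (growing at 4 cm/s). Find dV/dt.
264π cm³/s

V = πr²h
dV/dt = 2πrh·dr/dt + πr²·dh/dt
= 2π(3)(19)(2) + π(3)²(4)
= 264π cm³/s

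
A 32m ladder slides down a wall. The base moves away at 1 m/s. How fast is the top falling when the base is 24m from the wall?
3√7/7 ≈ 1.134 m/s

x² + y² = 32²
2x·dx/dt + 2y·dy/dt = 0
dy/dt = -x/y · dx/dt = -24/(8√7) · 1 = -3√7/7 m/s
The top is descending at 3√7/7 ≈ 1.134 m/s.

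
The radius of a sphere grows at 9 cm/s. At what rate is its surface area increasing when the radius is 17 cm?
1224π cm²/s

S = 4πr²
dS/dt = dS/dr · dr/dt = 8πr · 9
At r = 17: dS/dt = 1224π cm²/s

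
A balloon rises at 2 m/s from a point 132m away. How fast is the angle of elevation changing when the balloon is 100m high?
0.009627 rad/s

tan(θ) = y/132
sec²(θ) · dθ/dt = (1/132) · dy/dt
dθ/dt = cos²(θ)/132 · 2 = 132/(132² + 100²) · 2
dθ/dt = 0.009627 rad/s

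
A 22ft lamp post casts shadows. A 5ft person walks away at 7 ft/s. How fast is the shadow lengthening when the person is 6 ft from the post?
35/17 ft/s

By similar triangles: 22/(x+s) = 5/s
Solving: s = 5x/17
ds/dt = 5/17 · dx/dt = 5/17 · 7 = 35/17 ft/s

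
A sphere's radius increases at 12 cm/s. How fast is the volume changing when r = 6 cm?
1728π cm³/s

V = (4/3)πr³
dV/dt = dV/dr · dr/dt = 4πr² · 12
At r = 6: dV/dt = 1728π cm³/s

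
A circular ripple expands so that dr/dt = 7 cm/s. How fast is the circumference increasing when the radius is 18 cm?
14π cm/s

C = 2πr
dC/dt = 2π · dr/dt = 2π · 7 = 14π cm/s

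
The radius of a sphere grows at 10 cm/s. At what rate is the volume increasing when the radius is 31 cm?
38440π cm³/s

V = (4/3)πr³
dV/dt = dV/dr · dr/dt = 4πr² · 10
At r = 31: dV/dt = 38440π cm³/s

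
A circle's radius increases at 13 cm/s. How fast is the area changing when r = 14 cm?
364π cm²/s

A = πr²
dA/dt = 2πr · dr/dt = 2π(14)(13) = 364π cm²/s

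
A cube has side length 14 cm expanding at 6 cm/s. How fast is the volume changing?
3528 cm³/s

V = s³
dV/dt = 3s² · ds/dt = 3·14²·6 = 3528 cm³/s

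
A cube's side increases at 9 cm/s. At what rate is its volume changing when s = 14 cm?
5292 cm³/s

V = s³
dV/dt = 3s² · ds/dt = 3·14²·9 = 5292 cm³/s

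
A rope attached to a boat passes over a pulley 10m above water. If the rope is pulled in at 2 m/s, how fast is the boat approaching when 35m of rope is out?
14√5/15 ≈ 2.087 m/s

rope² = x² + 10²
x = √(35² - 10²) = 15√5
dx/dt = (rope/x) · d(rope)/dt = (35/(15√5)) · (-2) = -14√5/15 m/s
The boat approaches at 14√5/15 ≈ 2.087 m/s.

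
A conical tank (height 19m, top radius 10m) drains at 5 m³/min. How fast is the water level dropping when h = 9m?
361/(1620π) ≈ 0.07093 m/min

r/h = 10/19, so r = (10/19)h
V = (1/3)πr²h = (1/3)π((10/19)h)²h = (100/1083)πh³
dV/dh = (100/361)πh²
dh/dt = (dV/dt)/(dV/dh) = -5/((100/361)π·9²) = -361/(1620π) m/min
The level is dropping at 361/(1620π) ≈ 0.07093 m/min.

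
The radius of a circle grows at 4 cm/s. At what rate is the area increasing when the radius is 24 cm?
192π cm²/s

A = πr²
dA/dt = 2πr · dr/dt = 2π(24)(4) = 192π cm²/s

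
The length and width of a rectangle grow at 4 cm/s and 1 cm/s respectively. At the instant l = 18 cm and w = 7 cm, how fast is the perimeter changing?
10 cm/s

P = 2(l + w)
dP/dt = 2(dl/dt + dw/dt) = 2(4 + 1) = 10 cm/s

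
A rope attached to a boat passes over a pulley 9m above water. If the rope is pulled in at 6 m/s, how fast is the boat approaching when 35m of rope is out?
105√286/286 ≈ 6.209 m/s

rope² = x² + 9²
x = √(35² - 9²) = 2√286
dx/dt = (rope/x) · d(rope)/dt = (35/(2√286)) · (-6) = -105√286/286 m/s
The boat approaches at 105√286/286 ≈ 6.209 m/s.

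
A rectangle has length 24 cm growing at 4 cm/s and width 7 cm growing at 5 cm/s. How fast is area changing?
148 cm²/s

A = lw
dA/dt = w·dl/dt + l·dw/dt = 7·4 + 24·5 = 148 cm²/s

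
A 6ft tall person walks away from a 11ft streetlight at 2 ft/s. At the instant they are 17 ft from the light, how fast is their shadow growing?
12/5 ft/s

By similar triangles: 11/(x+s) = 6/s
Solving: s = 6x/5
ds/dt = 6/5 · dx/dt = 6/5 · 2 = 12/5 ft/s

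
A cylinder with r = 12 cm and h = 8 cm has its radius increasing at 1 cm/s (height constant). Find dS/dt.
64π cm²/s

S = 2πrh + 2πr² (lateral + bases)
dS/dt = (2πh + 4πr)·dr/dt = (2π·8 + 4π·12)·1
= 64π cm²/s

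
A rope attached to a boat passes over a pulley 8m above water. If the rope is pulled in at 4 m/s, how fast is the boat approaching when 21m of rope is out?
84√377/377 ≈ 4.326 m/s

rope² = x² + 8²
x = √(21² - 8²) = √377
dx/dt = (rope/x) · d(rope)/dt = (21/√377) · (-4) = -84√377/377 m/s
The boat approaches at 84√377/377 ≈ 4.326 m/s.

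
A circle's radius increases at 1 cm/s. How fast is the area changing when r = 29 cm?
58π cm²/s

A = πr²
dA/dt = 2πr · dr/dt = 2π(29)(1) = 58π cm²/s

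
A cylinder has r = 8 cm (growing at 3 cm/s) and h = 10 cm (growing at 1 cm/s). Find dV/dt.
544π cm³/s

V = πr²h
dV/dt = 2πrh·dr/dt + πr²·dh/dt
= 2π(8)(10)(3) + π(8)²(1)
= 544π cm³/s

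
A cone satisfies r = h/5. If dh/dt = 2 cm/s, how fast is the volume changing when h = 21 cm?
882π/25 cm³/s

V = (1/3)π(h/5)²h = πh³/75
dV/dt = πh²/25 · 2
At h = 21: dV/dt = 882π/25 cm³/s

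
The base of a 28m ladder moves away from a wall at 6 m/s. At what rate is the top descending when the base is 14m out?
2√3 ≈ 3.464 m/s

x² + y² = 28²
2x·dx/dt + 2y·dy/dt = 0
dy/dt = -x/y · dx/dt = -14/(14√3) · 6 = -2√3 m/s
The top is descending at 2√3 ≈ 3.464 m/s.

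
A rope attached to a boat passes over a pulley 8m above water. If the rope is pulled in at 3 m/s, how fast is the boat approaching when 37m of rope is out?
37√145/145 ≈ 3.073 m/s

rope² = x² + 8²
x = √(37² - 8²) = 3√145
dx/dt = (rope/x) · d(rope)/dt = (37/(3√145)) · (-3) = -37√145/145 m/s
The boat approaches at 37√145/145 ≈ 3.073 m/s.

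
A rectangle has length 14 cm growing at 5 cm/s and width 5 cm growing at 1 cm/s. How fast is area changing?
39 cm²/s

A = lw
dA/dt = w·dl/dt + l·dw/dt = 5·5 + 14·1 = 39 cm²/s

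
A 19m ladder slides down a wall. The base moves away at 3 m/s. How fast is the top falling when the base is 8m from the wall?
8√33/33 ≈ 1.393 m/s

x² + y² = 19²
2x·dx/dt + 2y·dy/dt = 0
dy/dt = -x/y · dx/dt = -8/(3√33) · 3 = -8√33/33 m/s
The top is descending at 8√33/33 ≈ 1.393 m/s.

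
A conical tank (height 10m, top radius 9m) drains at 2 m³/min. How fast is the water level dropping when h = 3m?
200/(729π) ≈ 0.08733 m/min

r/h = 9/10, so r = (9/10)h
V = (1/3)πr²h = (1/3)π((9/10)h)²h = (27/100)πh³
dV/dh = (81/100)πh²
dh/dt = (dV/dt)/(dV/dh) = -2/((81/100)π·3²) = -200/(729π) m/min
The level is dropping at 200/(729π) ≈ 0.08733 m/min.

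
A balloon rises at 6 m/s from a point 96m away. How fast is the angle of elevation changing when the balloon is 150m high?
0.018161 rad/s

tan(θ) = y/96
sec²(θ) · dθ/dt = (1/96) · dy/dt
dθ/dt = cos²(θ)/96 · 6 = 96/(96² + 150²) · 6
dθ/dt = 0.018161 rad/s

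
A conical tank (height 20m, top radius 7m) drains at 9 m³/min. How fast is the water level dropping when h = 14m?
900/(2401π) ≈ 0.1193 m/min

r/h = 7/20, so r = (7/20)h
V = (1/3)πr²h = (1/3)π((7/20)h)²h = (49/1200)πh³
dV/dh = (49/400)πh²
dh/dt = (dV/dt)/(dV/dh) = -9/((49/400)π·14²) = -900/(2401π) m/min
The level is dropping at 900/(2401π) ≈ 0.1193 m/min.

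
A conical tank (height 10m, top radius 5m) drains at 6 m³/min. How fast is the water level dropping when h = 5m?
24/(25π) ≈ 0.3056 m/min

r/h = 5/10, so r = (1/2)h
V = (1/3)πr²h = (1/3)π((1/2)h)²h = (1/12)πh³
dV/dh = (1/4)πh²
dh/dt = (dV/dt)/(dV/dh) = -6/((1/4)π·5²) = -24/(25π) m/min
The level is dropping at 24/(25π) ≈ 0.3056 m/min.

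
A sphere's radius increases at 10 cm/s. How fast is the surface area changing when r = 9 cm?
720π cm²/s

S = 4πr²
dS/dt = dS/dr · dr/dt = 8πr · 10
At r = 9: dS/dt = 720π cm²/s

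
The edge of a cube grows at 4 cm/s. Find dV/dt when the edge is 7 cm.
588 cm³/s

V = s³
dV/dt = 3s² · ds/dt = 3·7²·4 = 588 cm³/s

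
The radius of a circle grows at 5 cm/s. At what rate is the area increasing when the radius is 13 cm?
130π cm²/s

A = πr²
dA/dt = 2πr · dr/dt = 2π(13)(5) = 130π cm²/s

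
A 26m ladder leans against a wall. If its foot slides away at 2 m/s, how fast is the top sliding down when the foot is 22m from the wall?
11√3/6 ≈ 3.175 m/s

x² + y² = 26²
2x·dx/dt + 2y·dy/dt = 0
dy/dt = -x/y · dx/dt = -22/(8√3) · 2 = -11√3/6 m/s
The top is descending at 11√3/6 ≈ 3.175 m/s.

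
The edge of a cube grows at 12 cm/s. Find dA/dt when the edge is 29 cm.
4176 cm²/s

A = 6s²
dA/dt = 12s · ds/dt = 12·29·12 = 4176 cm²/s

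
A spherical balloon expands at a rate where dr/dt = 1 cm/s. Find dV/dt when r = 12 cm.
576π cm³/s

V = (4/3)πr³
dV/dt = dV/dr · dr/dt = 4πr² · 1
At r = 12: dV/dt = 576π cm³/s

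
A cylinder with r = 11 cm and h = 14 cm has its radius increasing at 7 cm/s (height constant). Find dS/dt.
504π cm²/s

S = 2πrh + 2πr² (lateral + bases)
dS/dt = (2πh + 4πr)·dr/dt = (2π·14 + 4π·11)·7
= 504π cm²/s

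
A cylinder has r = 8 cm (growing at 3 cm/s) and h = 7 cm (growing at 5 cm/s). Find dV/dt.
656π cm³/s

V = πr²h
dV/dt = 2πrh·dr/dt + πr²·dh/dt
= 2π(8)(7)(3) + π(8)²(5)
= 656π cm³/s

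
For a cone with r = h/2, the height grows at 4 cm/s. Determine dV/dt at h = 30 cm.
900π cm³/s

V = (1/3)π(h/2)²h = πh³/12
dV/dt = πh²/4 · 4
At h = 30: dV/dt = 900π cm³/s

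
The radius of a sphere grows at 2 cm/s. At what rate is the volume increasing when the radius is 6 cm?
288π cm³/s

V = (4/3)πr³
dV/dt = dV/dr · dr/dt = 4πr² · 2
At r = 6: dV/dt = 288π cm³/s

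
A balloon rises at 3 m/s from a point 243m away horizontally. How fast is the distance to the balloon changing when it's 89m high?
267√66970/66970 ≈ 1.032 m/s

z² = 243² + y²
z = √(243² + 89²) = √66970
dz/dt = y/z · dy/dt = 89/√66970 · 3 = 267√66970/66970 ≈ 1.032 m/s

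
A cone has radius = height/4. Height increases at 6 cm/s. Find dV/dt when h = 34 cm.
867π/2 cm³/s

V = (1/3)π(h/4)²h = πh³/48
dV/dt = πh²/16 · 6
At h = 34: dV/dt = 867π/2 cm³/s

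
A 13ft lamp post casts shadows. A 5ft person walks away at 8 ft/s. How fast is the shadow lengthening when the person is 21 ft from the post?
5 ft/s

By similar triangles: 13/(x+s) = 5/s
Solving: s = 5x/8
ds/dt = 5/8 · dx/dt = 5/8 · 8 = 5 ft/s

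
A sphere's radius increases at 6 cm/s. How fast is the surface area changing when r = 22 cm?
1056π cm²/s

S = 4πr²
dS/dt = dS/dr · dr/dt = 8πr · 6
At r = 22: dS/dt = 1056π cm²/s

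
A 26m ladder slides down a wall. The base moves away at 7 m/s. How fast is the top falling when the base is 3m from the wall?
21√667/667 ≈ 0.8131 m/s

x² + y² = 26²
2x·dx/dt + 2y·dy/dt = 0
dy/dt = -x/y · dx/dt = -3/√667 · 7 = -21√667/667 m/s
The top is descending at 21√667/667 ≈ 0.8131 m/s.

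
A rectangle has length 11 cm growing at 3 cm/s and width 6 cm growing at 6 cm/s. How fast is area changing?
84 cm²/s

A = lw
dA/dt = w·dl/dt + l·dw/dt = 6·3 + 11·6 = 84 cm²/s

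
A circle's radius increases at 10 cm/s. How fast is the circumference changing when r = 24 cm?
20π cm/s

C = 2πr
dC/dt = 2π · dr/dt = 2π · 10 = 20π cm/s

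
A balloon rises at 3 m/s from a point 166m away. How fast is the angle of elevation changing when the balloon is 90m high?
0.013967 rad/s

tan(θ) = y/166
sec²(θ) · dθ/dt = (1/166) · dy/dt
dθ/dt = cos²(θ)/166 · 3 = 166/(166² + 90²) · 3
dθ/dt = 0.013967 rad/s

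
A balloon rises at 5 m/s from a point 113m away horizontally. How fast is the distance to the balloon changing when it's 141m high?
141√1306/1306 ≈ 3.902 m/s

z² = 113² + y²
z = √(113² + 141²) = 5√1306
dz/dt = y/z · dy/dt = 141/(5√1306) · 5 = 141√1306/1306 ≈ 3.902 m/s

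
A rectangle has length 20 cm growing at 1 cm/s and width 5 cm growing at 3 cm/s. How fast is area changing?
65 cm²/s

A = lw
dA/dt = w·dl/dt + l·dw/dt = 5·1 + 20·3 = 65 cm²/s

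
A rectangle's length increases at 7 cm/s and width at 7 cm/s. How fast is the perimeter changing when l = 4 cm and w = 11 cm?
28 cm/s

P = 2(l + w)
dP/dt = 2(dl/dt + dw/dt) = 2(7 + 7) = 28 cm/s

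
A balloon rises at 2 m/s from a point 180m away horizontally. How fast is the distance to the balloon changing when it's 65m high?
26√1465/1465 ≈ 0.6793 m/s

z² = 180² + y²
z = √(180² + 65²) = 5√1465
dz/dt = y/z · dy/dt = 65/(5√1465) · 2 = 26√1465/1465 ≈ 0.6793 m/s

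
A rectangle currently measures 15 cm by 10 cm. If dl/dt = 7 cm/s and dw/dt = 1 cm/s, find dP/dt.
16 cm/s

P = 2(l + w)
dP/dt = 2(dl/dt + dw/dt) = 2(7 + 1) = 16 cm/s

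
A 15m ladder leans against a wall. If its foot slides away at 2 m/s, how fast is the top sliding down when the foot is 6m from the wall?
4√21/21 ≈ 0.8729 m/s

x² + y² = 15²
2x·dx/dt + 2y·dy/dt = 0
dy/dt = -x/y · dx/dt = -6/(3√21) · 2 = -4√21/21 m/s
The top is descending at 4√21/21 ≈ 0.8729 m/s.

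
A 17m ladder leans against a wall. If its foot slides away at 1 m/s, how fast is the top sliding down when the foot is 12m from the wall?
12√145/145 ≈ 0.9965 m/s

x² + y² = 17²
2x·dx/dt + 2y·dy/dt = 0
dy/dt = -x/y · dx/dt = -12/√145 · 1 = -12√145/145 m/s
The top is descending at 12√145/145 ≈ 0.9965 m/s.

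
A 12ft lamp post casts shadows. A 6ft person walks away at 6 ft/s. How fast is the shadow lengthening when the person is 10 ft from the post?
6 ft/s

By similar triangles: 12/(x+s) = 6/s
Solving: s = 6x/6
ds/dt = 6/6 · dx/dt = 1 · 6 = 6 ft/s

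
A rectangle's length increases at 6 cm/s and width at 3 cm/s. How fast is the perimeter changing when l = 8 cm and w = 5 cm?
18 cm/s

P = 2(l + w)
dP/dt = 2(dl/dt + dw/dt) = 2(6 + 3) = 18 cm/s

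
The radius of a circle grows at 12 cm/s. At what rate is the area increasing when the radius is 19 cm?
456π cm²/s

A = πr²
dA/dt = 2πr · dr/dt = 2π(19)(12) = 456π cm²/s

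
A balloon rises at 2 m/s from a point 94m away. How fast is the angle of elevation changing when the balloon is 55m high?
0.01585 rad/s

tan(θ) = y/94
sec²(θ) · dθ/dt = (1/94) · dy/dt
dθ/dt = cos²(θ)/94 · 2 = 94/(94² + 55²) · 2
dθ/dt = 0.01585 rad/s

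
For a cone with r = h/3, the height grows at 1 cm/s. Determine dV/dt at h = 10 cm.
100π/9 cm³/s

V = (1/3)π(h/3)²h = πh³/27
dV/dt = πh²/9 · 1
At h = 10: dV/dt = 100π/9 cm³/s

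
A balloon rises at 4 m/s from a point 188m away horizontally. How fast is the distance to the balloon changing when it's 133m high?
532√53033/53033 ≈ 2.31 m/s

z² = 188² + y²
z = √(188² + 133²) = √53033
dz/dt = y/z · dy/dt = 133/√53033 · 4 = 532√53033/53033 ≈ 2.31 m/s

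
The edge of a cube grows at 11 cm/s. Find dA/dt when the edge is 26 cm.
3432 cm²/s

A = 6s²
dA/dt = 12s · ds/dt = 12·26·11 = 3432 cm²/s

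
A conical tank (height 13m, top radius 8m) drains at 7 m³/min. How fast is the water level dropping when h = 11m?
1183/(7744π) ≈ 0.04863 m/min

r/h = 8/13, so r = (8/13)h
V = (1/3)πr²h = (1/3)π((8/13)h)²h = (64/507)πh³
dV/dh = (64/169)πh²
dh/dt = (dV/dt)/(dV/dh) = -7/((64/169)π·11²) = -1183/(7744π) m/min
The level is dropping at 1183/(7744π) ≈ 0.04863 m/min.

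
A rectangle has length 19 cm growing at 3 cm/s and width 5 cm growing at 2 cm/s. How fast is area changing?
53 cm²/s

A = lw
dA/dt = w·dl/dt + l·dw/dt = 5·3 + 19·2 = 53 cm²/s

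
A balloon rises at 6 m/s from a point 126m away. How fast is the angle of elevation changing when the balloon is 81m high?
0.033694 rad/s

tan(θ) = y/126
sec²(θ) · dθ/dt = (1/126) · dy/dt
dθ/dt = cos²(θ)/126 · 6 = 126/(126² + 81²) · 6
dθ/dt = 0.033694 rad/s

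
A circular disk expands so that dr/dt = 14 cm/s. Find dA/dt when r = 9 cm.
252π cm²/s

A = πr²
dA/dt = 2πr · dr/dt = 2π(9)(14) = 252π cm²/s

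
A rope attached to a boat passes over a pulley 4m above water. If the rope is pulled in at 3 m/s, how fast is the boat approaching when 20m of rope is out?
5√6/4 ≈ 3.062 m/s

rope² = x² + 4²
x = √(20² - 4²) = 8√6
dx/dt = (rope/x) · d(rope)/dt = (20/(8√6)) · (-3) = -5√6/4 m/s
The boat approaches at 5√6/4 ≈ 3.062 m/s.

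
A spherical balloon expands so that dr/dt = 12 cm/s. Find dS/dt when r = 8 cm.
768π cm²/s

S = 4πr²
dS/dt = dS/dr · dr/dt = 8πr · 12
At r = 8: dS/dt = 768π cm²/s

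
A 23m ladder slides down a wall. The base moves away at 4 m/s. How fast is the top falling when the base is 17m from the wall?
17√15/15 ≈ 4.389 m/s

x² + y² = 23²
2x·dx/dt + 2y·dy/dt = 0
dy/dt = -x/y · dx/dt = -17/(4√15) · 4 = -17√15/15 m/s
The top is descending at 17√15/15 ≈ 4.389 m/s.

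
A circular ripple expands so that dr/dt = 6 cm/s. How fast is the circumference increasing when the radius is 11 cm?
12π cm/s

C = 2πr
dC/dt = 2π · dr/dt = 2π · 6 = 12π cm/s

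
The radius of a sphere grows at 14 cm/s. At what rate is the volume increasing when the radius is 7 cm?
2744π cm³/s

V = (4/3)πr³
dV/dt = dV/dr · dr/dt = 4πr² · 14
At r = 7: dV/dt = 2744π cm³/s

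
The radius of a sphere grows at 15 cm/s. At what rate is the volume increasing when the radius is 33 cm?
65340π cm³/s

V = (4/3)πr³
dV/dt = dV/dr · dr/dt = 4πr² · 15
At r = 33: dV/dt = 65340π cm³/s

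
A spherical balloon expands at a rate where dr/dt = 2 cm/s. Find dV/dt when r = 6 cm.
288π cm³/s

V = (4/3)πr³
dV/dt = dV/dr · dr/dt = 4πr² · 2
At r = 6: dV/dt = 288π cm³/s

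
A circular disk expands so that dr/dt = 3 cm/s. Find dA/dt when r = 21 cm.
126π cm²/s

A = πr²
dA/dt = 2πr · dr/dt = 2π(21)(3) = 126π cm²/s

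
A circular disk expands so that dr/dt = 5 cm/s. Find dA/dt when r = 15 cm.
150π cm²/s

A = πr²
dA/dt = 2πr · dr/dt = 2π(15)(5) = 150π cm²/s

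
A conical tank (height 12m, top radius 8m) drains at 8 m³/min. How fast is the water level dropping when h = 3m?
2/π ≈ 0.6366 m/min

r/h = 8/12, so r = (2/3)h
V = (1/3)πr²h = (1/3)π((2/3)h)²h = (4/27)πh³
dV/dh = (4/9)πh²
dh/dt = (dV/dt)/(dV/dh) = -8/((4/9)π·3²) = -2/π m/min
The level is dropping at 2/π ≈ 0.6366 m/min.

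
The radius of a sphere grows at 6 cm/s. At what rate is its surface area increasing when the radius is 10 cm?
480π cm²/s

S = 4πr²
dS/dt = dS/dr · dr/dt = 8πr · 6
At r = 10: dS/dt = 480π cm²/s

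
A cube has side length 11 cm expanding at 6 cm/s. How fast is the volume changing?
2178 cm³/s

V = s³
dV/dt = 3s² · ds/dt = 3·11²·6 = 2178 cm³/s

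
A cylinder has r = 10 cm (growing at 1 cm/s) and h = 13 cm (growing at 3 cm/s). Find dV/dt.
560π cm³/s

V = πr²h
dV/dt = 2πrh·dr/dt + πr²·dh/dt
= 2π(10)(13)(1) + π(10)²(3)
= 560π cm³/s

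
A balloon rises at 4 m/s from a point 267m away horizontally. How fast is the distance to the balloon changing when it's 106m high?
424√3301/16505 ≈ 1.476 m/s

z² = 267² + y²
z = √(267² + 106²) = 5√3301
dz/dt = y/z · dy/dt = 106/(5√3301) · 4 = 424√3301/16505 ≈ 1.476 m/s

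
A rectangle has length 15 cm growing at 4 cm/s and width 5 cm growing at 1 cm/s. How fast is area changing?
35 cm²/s

A = lw
dA/dt = w·dl/dt + l·dw/dt = 5·4 + 15·1 = 35 cm²/s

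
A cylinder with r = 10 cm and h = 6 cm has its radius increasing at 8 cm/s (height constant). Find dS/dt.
416π cm²/s

S = 2πrh + 2πr² (lateral + bases)
dS/dt = (2πh + 4πr)·dr/dt = (2π·6 + 4π·10)·8
= 416π cm²/s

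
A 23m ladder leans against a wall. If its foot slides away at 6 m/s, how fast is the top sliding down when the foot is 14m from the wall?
28√37/37 ≈ 4.603 m/s

x² + y² = 23²
2x·dx/dt + 2y·dy/dt = 0
dy/dt = -x/y · dx/dt = -14/(3√37) · 6 = -28√37/37 m/s
The top is descending at 28√37/37 ≈ 4.603 m/s.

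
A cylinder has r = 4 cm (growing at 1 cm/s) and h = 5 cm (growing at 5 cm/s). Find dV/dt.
120π cm³/s

V = πr²h
dV/dt = 2πrh·dr/dt + πr²·dh/dt
= 2π(4)(5)(1) + π(4)²(5)
= 120π cm³/s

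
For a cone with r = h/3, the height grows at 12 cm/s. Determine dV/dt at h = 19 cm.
1444π/3 cm³/s

V = (1/3)π(h/3)²h = πh³/27
dV/dt = πh²/9 · 12
At h = 19: dV/dt = 1444π/3 cm³/s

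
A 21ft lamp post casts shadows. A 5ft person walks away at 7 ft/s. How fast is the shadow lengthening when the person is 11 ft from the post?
35/16 ft/s

By similar triangles: 21/(x+s) = 5/s
Solving: s = 5x/16
ds/dt = 5/16 · dx/dt = 5/16 · 7 = 35/16 ft/s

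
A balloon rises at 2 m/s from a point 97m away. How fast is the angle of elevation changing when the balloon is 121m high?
0.008067 rad/s

tan(θ) = y/97
sec²(θ) · dθ/dt = (1/97) · dy/dt
dθ/dt = cos²(θ)/97 · 2 = 97/(97² + 121²) · 2
dθ/dt = 0.008067 rad/s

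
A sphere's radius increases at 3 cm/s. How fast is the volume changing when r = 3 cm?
108π cm³/s

V = (4/3)πr³
dV/dt = dV/dr · dr/dt = 4πr² · 3
At r = 3: dV/dt = 108π cm³/s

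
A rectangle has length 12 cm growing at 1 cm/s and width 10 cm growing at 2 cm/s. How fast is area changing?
34 cm²/s

A = lw
dA/dt = w·dl/dt + l·dw/dt = 10·1 + 12·2 = 34 cm²/s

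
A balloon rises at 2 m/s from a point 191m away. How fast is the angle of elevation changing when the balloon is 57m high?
0.009615 rad/s

tan(θ) = y/191
sec²(θ) · dθ/dt = (1/191) · dy/dt
dθ/dt = cos²(θ)/191 · 2 = 191/(191² + 57²) · 2
dθ/dt = 0.009615 rad/s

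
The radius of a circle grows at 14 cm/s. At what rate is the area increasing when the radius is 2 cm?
56π cm²/s

A = πr²
dA/dt = 2πr · dr/dt = 2π(2)(14) = 56π cm²/s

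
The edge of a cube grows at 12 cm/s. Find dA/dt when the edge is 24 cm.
3456 cm²/s

A = 6s²
dA/dt = 12s · ds/dt = 12·24·12 = 3456 cm²/s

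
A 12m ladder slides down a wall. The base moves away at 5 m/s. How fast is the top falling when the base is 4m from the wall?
5√2/4 ≈ 1.768 m/s

x² + y² = 12²
2x·dx/dt + 2y·dy/dt = 0
dy/dt = -x/y · dx/dt = -4/(8√2) · 5 = -5√2/4 m/s
The top is descending at 5√2/4 ≈ 1.768 m/s.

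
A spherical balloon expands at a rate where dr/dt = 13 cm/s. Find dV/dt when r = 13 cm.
8788π cm³/s

V = (4/3)πr³
dV/dt = dV/dr · dr/dt = 4πr² · 13
At r = 13: dV/dt = 8788π cm³/s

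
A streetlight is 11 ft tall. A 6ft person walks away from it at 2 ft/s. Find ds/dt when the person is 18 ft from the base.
12/5 ft/s

By similar triangles: 11/(x+s) = 6/s
Solving: s = 6x/5
ds/dt = 6/5 · dx/dt = 6/5 · 2 = 12/5 ft/s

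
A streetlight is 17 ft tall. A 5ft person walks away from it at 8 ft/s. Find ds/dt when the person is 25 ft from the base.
10/3 ft/s

By similar triangles: 17/(x+s) = 5/s
Solving: s = 5x/12
ds/dt = 5/12 · dx/dt = 5/12 · 8 = 10/3 ft/s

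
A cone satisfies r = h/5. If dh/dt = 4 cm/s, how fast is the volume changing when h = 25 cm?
100π cm³/s

V = (1/3)π(h/5)²h = πh³/75
dV/dt = πh²/25 · 4
At h = 25: dV/dt = 100π cm³/s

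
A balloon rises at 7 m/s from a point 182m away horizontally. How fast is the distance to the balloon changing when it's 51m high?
357√1429/7145 ≈ 1.889 m/s

z² = 182² + y²
z = √(182² + 51²) = 5√1429
dz/dt = y/z · dy/dt = 51/(5√1429) · 7 = 357√1429/7145 ≈ 1.889 m/s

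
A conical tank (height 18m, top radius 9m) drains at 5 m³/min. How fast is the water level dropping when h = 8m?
5/(16π) ≈ 0.09947 m/min

r/h = 9/18, so r = (1/2)h
V = (1/3)πr²h = (1/3)π((1/2)h)²h = (1/12)πh³
dV/dh = (1/4)πh²
dh/dt = (dV/dt)/(dV/dh) = -5/((1/4)π·8²) = -5/(16π) m/min
The level is dropping at 5/(16π) ≈ 0.09947 m/min.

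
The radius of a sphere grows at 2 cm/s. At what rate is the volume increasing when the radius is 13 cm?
1352π cm³/s

V = (4/3)πr³
dV/dt = dV/dr · dr/dt = 4πr² · 2
At r = 13: dV/dt = 1352π cm³/s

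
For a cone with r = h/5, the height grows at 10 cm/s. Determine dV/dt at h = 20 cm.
160π cm³/s

V = (1/3)π(h/5)²h = πh³/75
dV/dt = πh²/25 · 10
At h = 20: dV/dt = 160π cm³/s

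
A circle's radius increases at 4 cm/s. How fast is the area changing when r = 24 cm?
192π cm²/s

A = πr²
dA/dt = 2πr · dr/dt = 2π(24)(4) = 192π cm²/s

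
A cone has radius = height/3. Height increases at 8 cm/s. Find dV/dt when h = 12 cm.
128π cm³/s

V = (1/3)π(h/3)²h = πh³/27
dV/dt = πh²/9 · 8
At h = 12: dV/dt = 128π cm³/s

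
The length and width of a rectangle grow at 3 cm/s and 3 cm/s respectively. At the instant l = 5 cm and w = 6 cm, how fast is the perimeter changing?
12 cm/s

P = 2(l + w)
dP/dt = 2(dl/dt + dw/dt) = 2(3 + 3) = 12 cm/s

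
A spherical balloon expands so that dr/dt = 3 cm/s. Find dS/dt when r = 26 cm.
624π cm²/s

S = 4πr²
dS/dt = dS/dr · dr/dt = 8πr · 3
At r = 26: dS/dt = 624π cm²/s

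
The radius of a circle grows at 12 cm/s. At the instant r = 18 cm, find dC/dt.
24π cm/s

C = 2πr
dC/dt = 2π · dr/dt = 2π · 12 = 24π cm/s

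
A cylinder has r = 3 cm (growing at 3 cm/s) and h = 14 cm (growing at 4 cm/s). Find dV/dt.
288π cm³/s

V = πr²h
dV/dt = 2πrh·dr/dt + πr²·dh/dt
= 2π(3)(14)(3) + π(3)²(4)
= 288π cm³/s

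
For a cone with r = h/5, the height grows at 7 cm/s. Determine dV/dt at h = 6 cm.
252π/25 cm³/s

V = (1/3)π(h/5)²h = πh³/75
dV/dt = πh²/25 · 7
At h = 6: dV/dt = 252π/25 cm³/s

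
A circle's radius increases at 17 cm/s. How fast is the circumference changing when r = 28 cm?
34π cm/s

C = 2πr
dC/dt = 2π · dr/dt = 2π · 17 = 34π cm/s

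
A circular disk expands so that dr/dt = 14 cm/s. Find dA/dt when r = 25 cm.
700π cm²/s

A = πr²
dA/dt = 2πr · dr/dt = 2π(25)(14) = 700π cm²/s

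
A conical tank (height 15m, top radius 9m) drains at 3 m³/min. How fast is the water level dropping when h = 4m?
25/(48π) ≈ 0.1658 m/min

r/h = 9/15, so r = (3/5)h
V = (1/3)πr²h = (1/3)π((3/5)h)²h = (3/25)πh³
dV/dh = (9/25)πh²
dh/dt = (dV/dt)/(dV/dh) = -3/((9/25)π·4²) = -25/(48π) m/min
The level is dropping at 25/(48π) ≈ 0.1658 m/min.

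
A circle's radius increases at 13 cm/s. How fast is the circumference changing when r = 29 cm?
26π cm/s

C = 2πr
dC/dt = 2π · dr/dt = 2π · 13 = 26π cm/s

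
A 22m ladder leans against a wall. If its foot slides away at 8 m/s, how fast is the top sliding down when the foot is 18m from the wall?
18√10/5 ≈ 11.38 m/s

x² + y² = 22²
2x·dx/dt + 2y·dy/dt = 0
dy/dt = -x/y · dx/dt = -18/(4√10) · 8 = -18√10/5 m/s
The top is descending at 18√10/5 ≈ 11.38 m/s.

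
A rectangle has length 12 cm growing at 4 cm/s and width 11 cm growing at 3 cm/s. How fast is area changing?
80 cm²/s

A = lw
dA/dt = w·dl/dt + l·dw/dt = 11·4 + 12·3 = 80 cm²/s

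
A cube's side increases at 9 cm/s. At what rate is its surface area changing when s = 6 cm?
648 cm²/s

A = 6s²
dA/dt = 12s · ds/dt = 12·6·9 = 648 cm²/s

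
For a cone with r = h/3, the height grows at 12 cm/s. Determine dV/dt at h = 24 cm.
768π cm³/s

V = (1/3)π(h/3)²h = πh³/27
dV/dt = πh²/9 · 12
At h = 24: dV/dt = 768π cm³/s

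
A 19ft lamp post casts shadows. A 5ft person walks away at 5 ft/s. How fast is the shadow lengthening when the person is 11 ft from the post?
25/14 ft/s

By similar triangles: 19/(x+s) = 5/s
Solving: s = 5x/14
ds/dt = 5/14 · dx/dt = 5/14 · 5 = 25/14 ft/s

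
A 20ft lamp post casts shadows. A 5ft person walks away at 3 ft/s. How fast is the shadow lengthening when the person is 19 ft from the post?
1 ft/s

By similar triangles: 20/(x+s) = 5/s
Solving: s = 5x/15
ds/dt = 5/15 · dx/dt = 1/3 · 3 = 1 ft/s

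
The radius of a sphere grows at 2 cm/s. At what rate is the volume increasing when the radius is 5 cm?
200π cm³/s

V = (4/3)πr³
dV/dt = dV/dr · dr/dt = 4πr² · 2
At r = 5: dV/dt = 200π cm³/s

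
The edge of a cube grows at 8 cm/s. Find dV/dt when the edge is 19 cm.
8664 cm³/s

V = s³
dV/dt = 3s² · ds/dt = 3·19²·8 = 8664 cm³/s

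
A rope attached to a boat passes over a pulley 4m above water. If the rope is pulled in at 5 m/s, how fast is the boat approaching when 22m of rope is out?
55√13/39 ≈ 5.085 m/s

rope² = x² + 4²
x = √(22² - 4²) = 6√13
dx/dt = (rope/x) · d(rope)/dt = (22/(6√13)) · (-5) = -55√13/39 m/s
The boat approaches at 55√13/39 ≈ 5.085 m/s.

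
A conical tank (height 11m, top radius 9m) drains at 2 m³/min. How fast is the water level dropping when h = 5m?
242/(2025π) ≈ 0.03804 m/min

r/h = 9/11, so r = (9/11)h
V = (1/3)πr²h = (1/3)π((9/11)h)²h = (27/121)πh³
dV/dh = (81/121)πh²
dh/dt = (dV/dt)/(dV/dh) = -2/((81/121)π·5²) = -242/(2025π) m/min
The level is dropping at 242/(2025π) ≈ 0.03804 m/min.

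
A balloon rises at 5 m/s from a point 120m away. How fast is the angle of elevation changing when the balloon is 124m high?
0.02015 rad/s

tan(θ) = y/120
sec²(θ) · dθ/dt = (1/120) · dy/dt
dθ/dt = cos²(θ)/120 · 5 = 120/(120² + 124²) · 5
dθ/dt = 0.02015 rad/s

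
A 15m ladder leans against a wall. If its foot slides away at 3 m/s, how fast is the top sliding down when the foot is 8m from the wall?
24√161/161 ≈ 1.891 m/s

x² + y² = 15²
2x·dx/dt + 2y·dy/dt = 0
dy/dt = -x/y · dx/dt = -8/√161 · 3 = -24√161/161 m/s
The top is descending at 24√161/161 ≈ 1.891 m/s.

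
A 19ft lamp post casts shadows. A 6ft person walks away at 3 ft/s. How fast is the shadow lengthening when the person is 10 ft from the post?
18/13 ft/s

By similar triangles: 19/(x+s) = 6/s
Solving: s = 6x/13
ds/dt = 6/13 · dx/dt = 6/13 · 3 = 18/13 ft/s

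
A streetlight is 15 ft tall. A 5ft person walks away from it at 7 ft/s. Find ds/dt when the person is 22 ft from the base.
7/2 ft/s

By similar triangles: 15/(x+s) = 5/s
Solving: s = 5x/10
ds/dt = 5/10 · dx/dt = 1/2 · 7 = 7/2 ft/s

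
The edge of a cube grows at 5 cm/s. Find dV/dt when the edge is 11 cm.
1815 cm³/s

V = s³
dV/dt = 3s² · ds/dt = 3·11²·5 = 1815 cm³/s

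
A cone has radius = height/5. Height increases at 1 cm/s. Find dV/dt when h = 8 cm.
64π/25 cm³/s

V = (1/3)π(h/5)²h = πh³/75
dV/dt = πh²/25 · 1
At h = 8: dV/dt = 64π/25 cm³/s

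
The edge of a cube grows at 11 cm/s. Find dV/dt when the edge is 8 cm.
2112 cm³/s

V = s³
dV/dt = 3s² · ds/dt = 3·8²·11 = 2112 cm³/s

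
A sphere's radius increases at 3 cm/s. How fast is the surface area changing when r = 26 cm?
624π cm²/s

S = 4πr²
dS/dt = dS/dr · dr/dt = 8πr · 3
At r = 26: dS/dt = 624π cm²/s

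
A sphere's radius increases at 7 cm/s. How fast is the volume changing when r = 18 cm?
9072π cm³/s

V = (4/3)πr³
dV/dt = dV/dr · dr/dt = 4πr² · 7
At r = 18: dV/dt = 9072π cm³/s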